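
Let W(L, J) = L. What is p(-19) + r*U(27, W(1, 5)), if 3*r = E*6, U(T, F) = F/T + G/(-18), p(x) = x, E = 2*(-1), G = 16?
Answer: -421/27 ≈ -15.593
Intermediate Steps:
E = -2
U(T, F) = -8/9 + F/T (U(T, F) = F/T + 16/(-18) = F/T + 16*(-1/18) = F/T - 8/9 = -8/9 + F/T)
r = -4 (r = (-2*6)/3 = (⅓)*(-12) = -4)
p(-19) + r*U(27, W(1, 5)) = -19 - 4*(-8/9 + 1/27) = -19 - 4*(-23/27) = -19 + 92/27 = -421/27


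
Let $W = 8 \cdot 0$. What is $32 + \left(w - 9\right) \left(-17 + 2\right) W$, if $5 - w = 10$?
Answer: $32$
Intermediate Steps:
$w = -5$ ($w = 5 - 10 = -5$)
$W = 0$
$32 + \left(w - 9\right) \left(-17 + 2\right) W = 32 + \left(-5 - 9\right) \left(-17 + 2\right) 0 = 32 + \left(-14\right) \left(-15\right) 0 = 32 + 210 \cdot 0 = 32 + 0 = 32$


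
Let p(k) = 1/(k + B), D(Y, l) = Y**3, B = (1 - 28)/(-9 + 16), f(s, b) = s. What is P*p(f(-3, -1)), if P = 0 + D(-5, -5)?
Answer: 875/48 ≈ 18.229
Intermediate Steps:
B = -27/7 ≈ -3.8571
P = -125 (P = 0 + (-5)**3 = 0 - 125 = -125)
p(k) = 1/(-27/7 + k) (p(k) = 1/(k - 27/7) = 1/(-27/7 + k))
P*p(f(-3, -1)) = -875/(-27 + 7*(-3)) = -875/(-27 - 21) = -875/(-48) = -875*(-1)/48 = -125*(-7/48) = 875/48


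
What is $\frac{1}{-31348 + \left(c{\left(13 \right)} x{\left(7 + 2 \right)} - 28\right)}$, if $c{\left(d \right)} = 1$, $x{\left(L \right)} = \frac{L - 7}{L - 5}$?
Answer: $- \frac{2}{62751} \approx -3.1872 \cdot 10^{-5}$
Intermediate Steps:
$x{\left(L \right)} = \frac{-7 + L}{-5 + L}$
$\frac{1}{-31348 + \left(c{\left(13 \right)} x{\left(7 + 2 \right)} - 28\right)} = \frac{1}{-31348 - \left(28 - \frac{-7 + \left(7 + 2\right)}{-5 + \left(7 + 2\right)}\right)} = \frac{1}{-31348 - \left(28 - \frac{-7 + 9}{-5 + 9}\right)} = \frac{1}{-31348 - \left(28 - \frac{1}{4} \cdot 2\right)} = \frac{1}{-31348 + \left(1 \cdot \frac{1}{2} - 28\right)} = \frac{1}{-31348 + \left(\frac{1}{2} - 28\right)} = \frac{1}{-31348 - \frac{55}{2}} = \frac{1}{- \frac{62751}{2}} = - \frac{2}{62751}$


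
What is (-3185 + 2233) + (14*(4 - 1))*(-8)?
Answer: -1288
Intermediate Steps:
(-3185 + 2233) + (14*(4 - 1))*(-8) = -952 + (14*3)*(-8) = -952 + 42*(-8) = -952 - 336 = -1288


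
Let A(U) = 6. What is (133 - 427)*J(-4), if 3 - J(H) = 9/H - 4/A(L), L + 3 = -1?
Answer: -3479/2 ≈ -1739.5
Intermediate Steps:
L = -4 (L = -3 - 1 = -4)
J(H) = 11/3 - 9/H (J(H) = 3 - (9/H - 4/6) = 3 - (9/H - 4*⅙) = 3 - (9/H - ⅔) = 3 - (-⅔ + 9/H) = 3 + (⅔ - 9/H) = 11/3 - 9/H)
(133 - 427)*J(-4) = (133 - 427)*(11/3 - 9/(-4)) = -294*(11/3 - 9*(-¼)) = -294*(11/3 + 9/4) = -294*71/12 = -3479/2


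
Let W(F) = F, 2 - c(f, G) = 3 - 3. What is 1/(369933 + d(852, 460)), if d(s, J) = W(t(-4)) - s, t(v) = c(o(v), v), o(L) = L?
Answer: 1/369083 ≈ 2.7094e-6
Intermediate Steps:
c(f, G) = 2 (c(f, G) = 2 - (3 - 3) = 2 - 1*0 = 2 + 0 = 2)
t(v) = 2
d(s, J) = 2 - s
1/(369933 + d(852, 460)) = 1/(369933 + (2 - 1*852)) = 1/(369933 + (2 - 852)) = 1/(369933 - 850) = 1/369083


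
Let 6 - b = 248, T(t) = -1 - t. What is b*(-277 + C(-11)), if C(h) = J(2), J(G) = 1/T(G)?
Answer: 201344/3 ≈ 67115.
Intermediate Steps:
J(G) = 1/(-1 - G)
C(h) = -⅓ (C(h) = -1/(1 + 2) = -1/3 = -1*⅓ = -⅓)
b = -242 (b = 6 - 1*248 = 6 - 248 = -242)
b*(-277 + C(-11)) = -242*(-277 - ⅓) = -242*(-832/3) = 201344/3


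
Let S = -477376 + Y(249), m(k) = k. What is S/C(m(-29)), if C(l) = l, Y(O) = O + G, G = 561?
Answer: 476566/29 ≈ 16433.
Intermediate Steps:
Y(O) = 561 + O (Y(O) = O + 561 = 561 + O)
S = -476566 (S = -477376 + (561 + 249) = -477376 + 810 = -476566)
S/C(m(-29)) = -476566/(-29) = -476566*(-1/29) = 476566/29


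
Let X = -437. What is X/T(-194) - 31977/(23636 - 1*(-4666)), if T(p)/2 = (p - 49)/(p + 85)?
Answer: -113637499/1146231 ≈ -99.140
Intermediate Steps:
T(p) = 2*(-49 + p)/(85 + p) (T(p) = 2*((p - 49)/(p + 85)) = 2*((-49 + p)/(85 + p)) = 2*(-49 + p)/(85 + p))
X/T(-194) - 31977/(23636 - 1*(-4666)) = -437*(85 - 194)/(2*(-49 - 194)) - 31977/(23636 - 1*(-4666)) = -437/(2*(-243)/(-109)) - 31977/(23636 + 4666) = -437/(2*(-1/109)*(-243)) - 31977/28302 = -437/486/109 - 31977*1/28302 = -437*109/486 - 10659/9434 = -47633/486 - 10659/9434 = -113637499/1146231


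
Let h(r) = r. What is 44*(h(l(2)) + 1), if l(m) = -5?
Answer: -176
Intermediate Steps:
44*(h(l(2)) + 1) = 44*(-5 + 1) = 44*(-4) = -176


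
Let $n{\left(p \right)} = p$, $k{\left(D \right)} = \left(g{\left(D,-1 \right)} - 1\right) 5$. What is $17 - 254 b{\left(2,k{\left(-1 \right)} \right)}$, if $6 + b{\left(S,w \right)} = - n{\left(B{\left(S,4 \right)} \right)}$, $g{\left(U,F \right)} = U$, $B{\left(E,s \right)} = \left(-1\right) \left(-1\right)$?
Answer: $1795$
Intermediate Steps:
$B{\left(E,s \right)} = 1$
$k{\left(D \right)} = -5 + 5 D$ ($k{\left(D \right)} = \left(D - 1\right) 5 = \left(-1 + D\right) 5 = -5 + 5 D$)
$b{\left(S,w \right)} = -7$ ($b{\left(S,w \right)} = -6 - 1 = -7$)
$17 - 254 b{\left(2,k{\left(-1 \right)} \right)} = 17 - -1778 = 17 + 1778 = 1795$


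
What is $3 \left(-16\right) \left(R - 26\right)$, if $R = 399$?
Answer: $-17904$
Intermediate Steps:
$3 \left(-16\right) \left(R - 26\right) = 3 \left(-16\right) \left(399 - 26\right) = \left(-48\right) 373 = -17904$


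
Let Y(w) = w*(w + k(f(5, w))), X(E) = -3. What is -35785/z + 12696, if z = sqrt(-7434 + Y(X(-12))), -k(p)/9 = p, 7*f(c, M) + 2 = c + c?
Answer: 12696 + 35785*I*sqrt(497)/1917 ≈ 12696.0 + 416.16*I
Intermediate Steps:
f(c, M) = -2/7 + 2*c/7 (f(c, M) = -2/7 + (c + c)/7 = -2/7 + (2*c)/7 = -2/7 + 2*c/7)
k(p) = -9*p
Y(w) = w*(-72/7 + w) (Y(w) = w*(w - 9*(-2/7 + (2/7)*5)) = w*(w - 9*(-2/7 + 10/7)) = w*(w - 9*8/7) = w*(w - 72/7) = w*(-72/7 + w))
z = 27*I*sqrt(497)/7 (z = sqrt(-7434 + (1/7)*(-3)*(-72 + 7*(-3))) = sqrt(-7434 + (1/7)*(-3)*(-72 - 21)) = sqrt(-7434 + (1/7)*(-3)*(-93)) = sqrt(-7434 + 279/7) = sqrt(-51759/7) = 27*I*sqrt(497)/7 ≈ 85.989*I)
-35785/z + 12696 = -35785*(-I*sqrt(497)/1917) + 12696 = -(-35785)*I*sqrt(497)/1917 + 12696 = 35785*I*sqrt(497)/1917 + 12696 = 12696 + 35785*I*sqrt(497)/1917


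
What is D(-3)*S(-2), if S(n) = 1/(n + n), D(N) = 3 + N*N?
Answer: -3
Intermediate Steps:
D(N) = 3 + N²
S(n) = 1/(2*n)
D(-3)*S(-2) = (3 + (-3)²)*((½)/(-2)) = (3 + 9)*((½)*(-½)) = 12*(-¼) = -3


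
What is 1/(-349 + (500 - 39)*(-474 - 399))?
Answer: -1/402802 ≈ -2.4826e-6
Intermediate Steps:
1/(-349 + (500 - 39)*(-474 - 399)) = 1/(-349 + 461*(-873)) = 1/(-349 - 402453) = 1/(-402802) = -1/402802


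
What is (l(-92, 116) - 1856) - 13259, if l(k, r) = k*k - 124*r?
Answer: -21035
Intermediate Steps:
l(k, r) = k**2 - 124*r
(l(-92, 116) - 1856) - 13259 = (((-92)**2 - 124*116) - 1856) - 13259 = ((8464 - 14384) - 1856) - 13259 = (-5920 - 1856) - 13259 = -7776 - 13259 = -21035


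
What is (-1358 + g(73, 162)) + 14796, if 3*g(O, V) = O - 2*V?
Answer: 40063/3 ≈ 13354.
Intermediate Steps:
g(O, V) = -2*V/3 + O/3 (g(O, V) = (O - 2*V)/3 = -2*V/3 + O/3)
(-1358 + g(73, 162)) + 14796 = (-1358 + (-⅔*162 + (⅓)*73)) + 14796 = (-1358 + (-108 + 73/3)) + 14796 = (-1358 - 251/3) + 14796 = -4325/3 + 14796 = 40063/3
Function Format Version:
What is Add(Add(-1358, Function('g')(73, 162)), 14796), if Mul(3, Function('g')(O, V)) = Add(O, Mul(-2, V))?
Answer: Rational(40063, 3) ≈ 13354.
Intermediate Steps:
Function('g')(O, V) = Add(Mul(Rational(-2, 3), V), Mul(Rational(1, 3), O)) (Function('g')(O, V) = Mul(Rational(1, 3), Add(O, Mul(-2, V))) = Add(Mul(Rational(-2, 3), V), Mul(Rational(1, 3), O)))
Add(Add(-1358, Function('g')(73, 162)), 14796) = Add(Add(-1358, Add(Mul(Rational(-2, 3), 162), Mul(Rational(1, 3), 73))), 14796) = Add(Add(-1358, Add(-108, Rational(73, 3))), 14796) = Add(Add(-1358, Rational(-251, 3)), 14796) = Add(Rational(-4325, 3), 14796) = Rational(40063, 3)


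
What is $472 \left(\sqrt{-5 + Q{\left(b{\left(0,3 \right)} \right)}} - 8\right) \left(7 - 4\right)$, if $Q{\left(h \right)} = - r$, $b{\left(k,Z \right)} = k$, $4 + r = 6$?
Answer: $-11328 + 1416 i \sqrt{7} \approx -11328.0 + 3746.4 i$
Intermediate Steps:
$r = 2$ ($r = -4 + 6 = 2$)
$Q{\left(h \right)} = -2$ ($Q{\left(h \right)} = \left(-1\right) 2 = -2$)
$472 \left(\sqrt{-5 + Q{\left(b{\left(0,3 \right)} \right)}} - 8\right) \left(7 - 4\right) = 472 \left(\sqrt{-5 - 2} - 8\right) \left(7 - 4\right) = 472 \left(\sqrt{-7} - 8\right) 3 = 472 \left(i \sqrt{7} - 8\right) 3 = 472 \left(-8 + i \sqrt{7}\right) 3 = 472 \left(-24 + 3 i \sqrt{7}\right) = -11328 + 1416 i \sqrt{7}$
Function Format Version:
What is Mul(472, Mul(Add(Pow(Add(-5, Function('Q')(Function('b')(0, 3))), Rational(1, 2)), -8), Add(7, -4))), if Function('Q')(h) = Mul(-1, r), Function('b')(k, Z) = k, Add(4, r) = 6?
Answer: Add(-11328, Mul(1416, I, Pow(7, Rational(1, 2)))) ≈ Add(-11328., Mul(3746.4, I))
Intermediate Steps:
r = 2 (r = Add(-4, 6) = 2)
Function('Q')(h) = -2 (Function('Q')(h) = Mul(-1, 2) = -2)
Mul(472, Mul(Add(Pow(Add(-5, Function('Q')(Function('b')(0, 3))), Rational(1, 2)), -8), Add(7, -4))) = Mul(472, Mul(Add(Pow(Add(-5, -2), Rational(1, 2)), -8), Add(7, -4))) = Mul(472, Mul(Add(Pow(-7, Rational(1, 2)), -8), 3)) = Mul(472, Mul(Add(Mul(I, Pow(7, Rational(1, 2))), -8), 3)) = Mul(472, Mul(Add(-8, Mul(I, Pow(7, Rational(1, 2)))), 3)) = Mul(472, Add(-24, Mul(3, I, Pow(7, Rational(1, 2))))) = Add(-11328, Mul(1416, I, Pow(7, Rational(1, 2))))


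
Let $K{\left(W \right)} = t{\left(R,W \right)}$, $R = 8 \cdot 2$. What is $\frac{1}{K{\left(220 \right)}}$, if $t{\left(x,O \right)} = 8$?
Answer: $\frac{1}{8} \approx 0.125$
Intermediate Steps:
$R = 16$
$K{\left(W \right)} = 8$
$\frac{1}{K{\left(220 \right)}} = \frac{1}{8}$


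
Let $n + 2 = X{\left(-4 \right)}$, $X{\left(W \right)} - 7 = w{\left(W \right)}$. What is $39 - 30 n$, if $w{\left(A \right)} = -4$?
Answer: $9$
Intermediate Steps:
$X{\left(W \right)} = 3$ ($X{\left(W \right)} = 7 - 4 = 3$)
$n = 1$ ($n = -2 + 3 = 1$)
$39 - 30 n = 39 - 30 = 9$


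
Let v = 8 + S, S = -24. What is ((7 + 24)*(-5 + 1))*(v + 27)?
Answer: -1364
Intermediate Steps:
v = -16 (v = 8 - 24 = -16)
((7 + 24)*(-5 + 1))*(v + 27) = ((7 + 24)*(-5 + 1))*(-16 + 27) = (31*(-4))*11 = -124*11 = -1364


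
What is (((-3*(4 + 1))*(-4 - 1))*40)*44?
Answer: 132000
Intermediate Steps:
(((-3*(4 + 1))*(-4 - 1))*40)*44 = ((-3*5*(-5))*40)*44 = (-15*(-5)*40)*44 = (75*40)*44 = 3000*44 = 132000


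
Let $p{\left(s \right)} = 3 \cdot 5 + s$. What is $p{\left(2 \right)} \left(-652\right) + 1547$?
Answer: $-9537$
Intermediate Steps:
$p{\left(s \right)} = 15 + s$
$p{\left(2 \right)} \left(-652\right) + 1547 = \left(15 + 2\right) \left(-652\right) + 1547 = 17 \left(-652\right) + 1547 = -11084 + 1547 = -9537$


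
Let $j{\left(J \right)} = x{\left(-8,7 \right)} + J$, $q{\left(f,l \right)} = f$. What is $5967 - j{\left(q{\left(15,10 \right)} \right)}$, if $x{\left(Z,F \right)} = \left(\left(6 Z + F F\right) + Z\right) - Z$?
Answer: $5951$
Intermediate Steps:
$x{\left(Z,F \right)} = F^{2} + 6 Z$ ($x{\left(Z,F \right)} = \left(\left(6 Z + F^{2}\right) + Z\right) - Z = \left(\left(F^{2} + 6 Z\right) + Z\right) - Z = \left(F^{2} + 7 Z\right) - Z = F^{2} + 6 Z$)
$j{\left(J \right)} = 1 + J$ ($j{\left(J \right)} = \left(7^{2} + 6 \left(-8\right)\right) + J = \left(49 - 48\right) + J = 1 + J$)
$5967 - j{\left(q{\left(15,10 \right)} \right)} = 5967 - \left(1 + 15\right) = 5967 - 16 = 5951$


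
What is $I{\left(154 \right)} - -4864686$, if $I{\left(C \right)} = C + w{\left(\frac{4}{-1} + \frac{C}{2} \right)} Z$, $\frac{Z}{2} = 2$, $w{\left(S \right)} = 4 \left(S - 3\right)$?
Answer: $4865960$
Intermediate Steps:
$w{\left(S \right)} = -12 + 4 S$ ($w{\left(S \right)} = 4 \left(-3 + S\right) = -12 + 4 S$)
$Z = 4$ ($Z = 2 \cdot 2 = 4$)
$I{\left(C \right)} = -112 + 9 C$ ($I{\left(C \right)} = C + \left(-12 + 4 \left(\frac{4}{-1} + \frac{C}{2}\right)\right) 4 = C + \left(-12 + 4 \left(4 \left(-1\right) + C \frac{1}{2}\right)\right) 4 = C + \left(-12 + 4 \left(-4 + \frac{C}{2}\right)\right) 4 = C + \left(-12 + \left(-16 + 2 C\right)\right) 4 = C + \left(-28 + 2 C\right) 4 = C + \left(-112 + 8 C\right) = -112 + 9 C$)
$I{\left(154 \right)} - -4864686 = \left(-112 + 9 \cdot 154\right) - -4864686 = \left(-112 + 1386\right) + 4864686 = 1274 + 4864686 = 4865960$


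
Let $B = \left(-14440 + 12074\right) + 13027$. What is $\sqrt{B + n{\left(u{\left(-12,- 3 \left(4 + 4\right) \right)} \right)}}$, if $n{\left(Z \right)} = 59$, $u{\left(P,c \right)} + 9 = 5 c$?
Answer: $4 \sqrt{670} \approx 103.54$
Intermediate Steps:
$u{\left(P,c \right)} = -9 + 5 c$
$B = 10661$ ($B = -2366 + 13027 = 10661$)
$\sqrt{B + n{\left(u{\left(-12,- 3 \left(4 + 4\right) \right)} \right)}} = \sqrt{10661 + 59} = \sqrt{10720} = 4 \sqrt{670}$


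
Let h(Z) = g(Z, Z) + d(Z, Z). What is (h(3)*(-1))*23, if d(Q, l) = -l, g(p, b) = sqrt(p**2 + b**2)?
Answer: 69 - 69*sqrt(2) ≈ -28.581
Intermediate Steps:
g(p, b) = sqrt(b**2 + p**2)
h(Z) = -Z + sqrt(2)*sqrt(Z**2) (h(Z) = sqrt(Z**2 + Z**2) - Z = sqrt(2*Z**2) - Z = sqrt(2)*sqrt(Z**2) - Z = -Z + sqrt(2)*sqrt(Z**2))
(h(3)*(-1))*23 = ((-1*3 + sqrt(2)*sqrt(3**2))*(-1))*23 = ((-3 + sqrt(2)*sqrt(9))*(-1))*23 = ((-3 + sqrt(2)*3)*(-1))*23 = ((-3 + 3*sqrt(2))*(-1))*23 = (3 - 3*sqrt(2))*23 = 69 - 69*sqrt(2)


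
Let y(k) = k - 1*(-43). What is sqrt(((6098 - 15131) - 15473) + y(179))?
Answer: 2*I*sqrt(6071) ≈ 155.83*I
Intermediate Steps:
y(k) = 43 + k (y(k) = k + 43 = 43 + k)
sqrt(((6098 - 15131) - 15473) + y(179)) = sqrt(((6098 - 15131) - 15473) + (43 + 179)) = sqrt((-9033 - 15473) + 222) = sqrt(-24506 + 222) = sqrt(-24284) = 2*I*sqrt(6071)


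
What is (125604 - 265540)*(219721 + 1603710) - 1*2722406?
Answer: -255166362822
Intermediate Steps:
(125604 - 265540)*(219721 + 1603710) - 1*2722406 = -139936*1823431 - 2722406 = -255163640416 - 2722406 = -255166362822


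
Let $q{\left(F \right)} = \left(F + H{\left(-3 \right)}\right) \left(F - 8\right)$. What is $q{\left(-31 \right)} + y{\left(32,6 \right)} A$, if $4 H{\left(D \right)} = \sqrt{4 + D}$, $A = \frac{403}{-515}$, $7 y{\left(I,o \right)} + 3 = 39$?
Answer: $\frac{17235153}{14420} \approx 1195.2$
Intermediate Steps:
$y{\left(I,o \right)} = \frac{36}{7}$ ($y{\left(I,o \right)} = - \frac{3}{7} + \frac{1}{7} \cdot 39 = - \frac{3}{7} + \frac{39}{7} = \frac{36}{7}$)
$A = - \frac{403}{515}$ ($A = 403 \left(- \frac{1}{515}\right) = - \frac{403}{515} \approx -0.78252$)
$H{\left(D \right)} = \frac{\sqrt{4 + D}}{4}$
$q{\left(F \right)} = \left(-8 + F\right) \left(\frac{1}{4} + F\right)$ ($q{\left(F \right)} = \left(F + \frac{\sqrt{4 - 3}}{4}\right) \left(F - 8\right) = \left(F + \frac{\sqrt{1}}{4}\right) \left(-8 + F\right) = \left(F + \frac{1}{4} \cdot 1\right) \left(-8 + F\right) = \left(F + \frac{1}{4}\right) \left(-8 + F\right) = \left(\frac{1}{4} + F\right) \left(-8 + F\right) = \left(-8 + F\right) \left(\frac{1}{4} + F\right)$)
$q{\left(-31 \right)} + y{\left(32,6 \right)} A = \left(-2 + \left(-31\right)^{2} - - \frac{961}{4}\right) + \frac{36}{7} \left(- \frac{403}{515}\right) = \left(-2 + 961 + \frac{961}{4}\right) - \frac{14508}{3605} = \frac{4797}{4} - \frac{14508}{3605} = \frac{17235153}{14420}$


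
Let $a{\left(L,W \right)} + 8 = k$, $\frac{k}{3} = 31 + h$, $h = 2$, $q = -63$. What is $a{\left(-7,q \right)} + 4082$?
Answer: $4173$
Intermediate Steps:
$k = 99$ ($k = 3 \left(31 + 2\right) = 3 \cdot 33 = 99$)
$a{\left(L,W \right)} = 91$ ($a{\left(L,W \right)} = -8 + 99 = 91$)
$a{\left(-7,q \right)} + 4082 = 91 + 4082 = 4173$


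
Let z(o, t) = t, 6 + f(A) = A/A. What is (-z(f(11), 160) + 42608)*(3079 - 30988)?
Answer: -1184681232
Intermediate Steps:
f(A) = -5 (f(A) = -6 + A/A = -6 + 1 = -5)
(-z(f(11), 160) + 42608)*(3079 - 30988) = (-1*160 + 42608)*(3079 - 30988) = (-160 + 42608)*(-27909) = 42448*(-27909) = -1184681232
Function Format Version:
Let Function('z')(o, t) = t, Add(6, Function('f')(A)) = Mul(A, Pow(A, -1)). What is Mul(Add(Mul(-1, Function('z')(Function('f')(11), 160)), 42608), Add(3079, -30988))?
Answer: -1184681232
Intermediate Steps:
Function('f')(A) = -5 (Function('f')(A) = Add(-6, Mul(A, Pow(A, -1))) = Add(-6, 1) = -5)
Mul(Add(Mul(-1, Function('z')(Function('f')(11), 160)), 42608), Add(3079, -30988)) = Mul(Add(Mul(-1, 160), 42608), Add(3079, -30988)) = Mul(Add(-160, 42608), -27909) = Mul(42448, -27909) = -1184681232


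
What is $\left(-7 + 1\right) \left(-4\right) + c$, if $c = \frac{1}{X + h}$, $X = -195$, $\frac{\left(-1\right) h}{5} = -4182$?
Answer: $\frac{497161}{20715} \approx 24.0$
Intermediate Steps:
$h = 20910$ ($h = \left(-5\right) \left(-4182\right) = 20910$)
$c = \frac{1}{20715}$ ($c = \frac{1}{-195 + 20910} = \frac{1}{20715} \approx 4.8274 \cdot 10^{-5}$)
$\left(-7 + 1\right) \left(-4\right) + c = \left(-7 + 1\right) \left(-4\right) + \frac{1}{20715} = \left(-6\right) \left(-4\right) + \frac{1}{20715} = 24 + \frac{1}{20715} = \frac{497161}{20715}$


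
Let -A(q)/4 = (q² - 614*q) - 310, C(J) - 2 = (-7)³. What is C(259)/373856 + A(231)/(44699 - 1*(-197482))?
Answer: 132685645271/90540819936 ≈ 1.4655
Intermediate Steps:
C(J) = -341 (C(J) = 2 + (-7)³ = 2 - 343 = -341)
A(q) = 1240 - 4*q² + 2456*q (A(q) = -4*((q² - 614*q) - 310) = -4*(-310 + q² - 614*q) = 1240 - 4*q² + 2456*q)
C(259)/373856 + A(231)/(44699 - 1*(-197482)) = -341/373856 + (1240 - 4*231² + 2456*231)/(44699 - 1*(-197482)) = -341*1/373856 + (1240 - 4*53361 + 567336)/(44699 + 197482) = -341/373856 + (1240 - 213444 + 567336)/242181 = -341/373856 + 355132*(1/242181) = -341/373856 + 355132/242181 = 132685645271/90540819936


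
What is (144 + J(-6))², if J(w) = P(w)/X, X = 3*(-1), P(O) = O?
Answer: 21316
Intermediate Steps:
X = -3
J(w) = -w/3 (J(w) = w/(-3) = w*(-⅓) = -w/3)
(144 + J(-6))² = (144 - ⅓*(-6))² = (144 + 2)² = 146² = 21316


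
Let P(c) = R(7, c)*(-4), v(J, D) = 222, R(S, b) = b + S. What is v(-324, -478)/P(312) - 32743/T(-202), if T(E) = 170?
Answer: -5227226/27115 ≈ -192.78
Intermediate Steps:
R(S, b) = S + b
P(c) = -28 - 4*c (P(c) = (7 + c)*(-4) = -28 - 4*c)
v(-324, -478)/P(312) - 32743/T(-202) = 222/(-28 - 4*312) - 32743/170 = 222/(-28 - 1248) - 32743*1/170 = 222/(-1276) - 32743/170 = 222*(-1/1276) - 32743/170 = -111/638 - 32743/170 = -5227226/27115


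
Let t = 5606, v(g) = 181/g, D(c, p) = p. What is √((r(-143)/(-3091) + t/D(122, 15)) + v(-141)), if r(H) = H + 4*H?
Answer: √14626084622010/198105 ≈ 19.305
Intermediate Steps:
r(H) = 5*H
√((r(-143)/(-3091) + t/D(122, 15)) + v(-141)) = √(((5*(-143))/(-3091) + 5606/15) + 181/(-141)) = √((-715*(-1/3091) + 5606*(1/15)) + 181*(-1/141)) = √((65/281 + 5606/15) - 181/141) = √(1576261/4215 - 181/141) = √(73829962/198105) = √14626084622010/198105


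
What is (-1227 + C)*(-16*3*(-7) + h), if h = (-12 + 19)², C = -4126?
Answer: -2060905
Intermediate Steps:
h = 49 (h = 7² = 49)
(-1227 + C)*(-16*3*(-7) + h) = (-1227 - 4126)*(-16*3*(-7) + 49) = -5353*(-48*(-7) + 49) = -5353*(336 + 49) = -5353*385 = -2060905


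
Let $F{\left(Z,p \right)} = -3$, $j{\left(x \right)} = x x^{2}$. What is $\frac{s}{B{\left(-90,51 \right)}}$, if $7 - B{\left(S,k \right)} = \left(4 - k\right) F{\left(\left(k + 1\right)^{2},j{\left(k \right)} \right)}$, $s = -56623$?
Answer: $\frac{56623}{134} \approx 422.56$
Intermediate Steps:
$j{\left(x \right)} = x^{3}$
$B{\left(S,k \right)} = 19 - 3 k$ ($B{\left(S,k \right)} = 7 - \left(4 - k\right) \left(-3\right) = 7 - \left(-12 + 3 k\right) = 19 - 3 k$)
$\frac{s}{B{\left(-90,51 \right)}} = - \frac{56623}{19 - 153} = - \frac{56623}{-134} = \left(-56623\right) \left(- \frac{1}{134}\right) = \frac{56623}{134}$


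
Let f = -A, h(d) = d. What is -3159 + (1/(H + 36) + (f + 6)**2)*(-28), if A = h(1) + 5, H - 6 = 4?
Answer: -72671/23 ≈ -3159.6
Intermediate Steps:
H = 10 (H = 6 + 4 = 10)
A = 6 (A = 1 + 5 = 6)
f = -6 (f = -1*6 = -6)
-3159 + (1/(H + 36) + (f + 6)**2)*(-28) = -3159 + (1/(10 + 36) + (-6 + 6)**2)*(-28) = -3159 + (1/46 + 0**2)*(-28) = -3159 + (1/46 + 0)*(-28) = -3159 + (1/46)*(-28) = -3159 - 14/23 = -72671/23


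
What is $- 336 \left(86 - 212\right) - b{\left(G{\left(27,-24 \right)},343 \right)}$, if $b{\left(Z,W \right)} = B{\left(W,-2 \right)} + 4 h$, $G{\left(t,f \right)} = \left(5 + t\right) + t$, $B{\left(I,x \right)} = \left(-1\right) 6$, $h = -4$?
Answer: $42358$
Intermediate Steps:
$B{\left(I,x \right)} = -6$
$G{\left(t,f \right)} = 5 + 2 t$
$b{\left(Z,W \right)} = -22$ ($b{\left(Z,W \right)} = -6 + 4 \left(-4\right) = -6 - 16 = -22$)
$- 336 \left(86 - 212\right) - b{\left(G{\left(27,-24 \right)},343 \right)} = - 336 \left(86 - 212\right) - -22 = \left(-336\right) \left(-126\right) + 22 = 42336 + 22 = 42358$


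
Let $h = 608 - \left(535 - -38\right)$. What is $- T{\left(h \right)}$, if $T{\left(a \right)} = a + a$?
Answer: $-70$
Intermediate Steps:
$h = 35$ ($h = 608 - \left(535 + 38\right) = 608 - 573 = 35$)
$T{\left(a \right)} = 2 a$
$- T{\left(h \right)} = - 2 \cdot 35 = \left(-1\right) 70 = -70$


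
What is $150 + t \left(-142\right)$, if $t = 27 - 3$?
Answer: $-3258$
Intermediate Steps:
$t = 24$ ($t = 27 - 3 = 24$)
$150 + t \left(-142\right) = 150 + 24 \left(-142\right) = 150 - 3408 = -3258$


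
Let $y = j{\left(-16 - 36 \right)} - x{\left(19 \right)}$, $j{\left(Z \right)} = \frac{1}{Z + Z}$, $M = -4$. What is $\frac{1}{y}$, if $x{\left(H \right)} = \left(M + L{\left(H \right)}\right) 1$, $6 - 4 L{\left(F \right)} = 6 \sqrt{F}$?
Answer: $- \frac{26936}{395303} + \frac{16224 \sqrt{19}}{395303} \approx 0.11076$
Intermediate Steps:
$L{\left(F \right)} = \frac{3}{2} - \frac{3 \sqrt{F}}{2}$ ($L{\left(F \right)} = \frac{3}{2} - \frac{6 \sqrt{F}}{4} = \frac{3}{2} - \frac{3 \sqrt{F}}{2}$)
$x{\left(H \right)} = - \frac{5}{2} - \frac{3 \sqrt{H}}{2}$ ($x{\left(H \right)} = \left(-4 - \left(- \frac{3}{2} + \frac{3 \sqrt{H}}{2}\right)\right) 1 = \left(- \frac{5}{2} - \frac{3 \sqrt{H}}{2}\right) 1 = - \frac{5}{2} - \frac{3 \sqrt{H}}{2}$)
$j{\left(Z \right)} = \frac{1}{2 Z}$
$y = \frac{259}{104} + \frac{3 \sqrt{19}}{2}$ ($y = \frac{1}{2 \left(-16 - 36\right)} - \left(- \frac{5}{2} - \frac{3 \sqrt{19}}{2}\right) = \frac{1}{2 \left(-16 - 36\right)} + \left(\frac{5}{2} + \frac{3 \sqrt{19}}{2}\right) = \frac{1}{2 \left(-52\right)} + \left(\frac{5}{2} + \frac{3 \sqrt{19}}{2}\right) = \frac{1}{2} \left(- \frac{1}{52}\right) + \left(\frac{5}{2} + \frac{3 \sqrt{19}}{2}\right) = - \frac{1}{104} + \left(\frac{5}{2} + \frac{3 \sqrt{19}}{2}\right) = \frac{259}{104} + \frac{3 \sqrt{19}}{2} \approx 9.0287$)
$\frac{1}{y} = \frac{1}{\frac{259}{104} + \frac{3 \sqrt{19}}{2}}$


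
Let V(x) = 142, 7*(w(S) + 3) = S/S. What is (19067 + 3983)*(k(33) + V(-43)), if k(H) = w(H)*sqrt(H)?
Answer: 3273100 - 461000*sqrt(33)/7 ≈ 2.8948e+6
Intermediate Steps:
w(S) = -20/7 (w(S) = -3 + (S/S)/7 = -3 + (1/7)*1 = -3 + 1/7 = -20/7)
k(H) = -20*sqrt(H)/7
(19067 + 3983)*(k(33) + V(-43)) = (19067 + 3983)*(-20*sqrt(33)/7 + 142) = 23050*(142 - 20*sqrt(33)/7) = 3273100 - 461000*sqrt(33)/7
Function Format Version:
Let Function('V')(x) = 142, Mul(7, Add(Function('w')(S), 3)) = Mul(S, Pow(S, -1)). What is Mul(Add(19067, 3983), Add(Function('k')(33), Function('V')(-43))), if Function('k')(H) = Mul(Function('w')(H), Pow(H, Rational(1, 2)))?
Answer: Add(3273100, Mul(Rational(-461000, 7), Pow(33, Rational(1, 2)))) ≈ 2.8948e+6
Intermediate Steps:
Function('w')(S) = Rational(-20, 7) (Function('w')(S) = Add(-3, Mul(Rational(1, 7), Mul(S, Pow(S, -1)))) = Add(-3, Mul(Rational(1, 7), 1)) = Add(-3, Rational(1, 7)) = Rational(-20, 7))
Function('k')(H) = Mul(Rational(-20, 7), Pow(H, Rational(1, 2)))
Mul(Add(19067, 3983), Add(Function('k')(33), Function('V')(-43))) = Mul(Add(19067, 3983), Add(Mul(Rational(-20, 7), Pow(33, Rational(1, 2))), 142)) = Mul(23050, Add(142, Mul(Rational(-20, 7), Pow(33, Rational(1, 2))))) = Add(3273100, Mul(Rational(-461000, 7), Pow(33, Rational(1, 2))))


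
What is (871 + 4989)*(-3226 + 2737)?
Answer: -2865540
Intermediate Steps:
(871 + 4989)*(-3226 + 2737) = 5860*(-489) = -2865540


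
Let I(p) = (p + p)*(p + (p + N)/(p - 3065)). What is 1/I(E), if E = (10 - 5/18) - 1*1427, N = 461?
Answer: 13070322/52500187878227 ≈ 2.4896e-7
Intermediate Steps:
E = -25511/18 (E = (10 + (1/18)*(-5)) - 1427 = (10 - 5/18) - 1427 = 175/18 - 1427 = -25511/18 ≈ -1417.3)
I(p) = 2*p*(p + (461 + p)/(-3065 + p)) (I(p) = (p + p)*(p + (p + 461)/(p - 3065)) = (2*p)*(p + (461 + p)/(-3065 + p)) = 2*p*(p + (461 + p)/(-3065 + p)))
1/I(E) = 1/(2*(-25511/18)*(461 + (-25511/18)² - 3064*(-25511/18))/(-3065 - 25511/18)) = 1/(2*(-25511/18)*(461 + 650811121/324 + 39082852/9)/(-80681/18)) = 1/(2*(-25511/18)*(-18/80681)*(2057943157/324)) = 1/(52500187878227/13070322) = 13070322/52500187878227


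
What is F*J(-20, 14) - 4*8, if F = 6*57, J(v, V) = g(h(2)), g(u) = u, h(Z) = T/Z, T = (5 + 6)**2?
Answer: 20659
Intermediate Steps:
T = 121 (T = 11**2 = 121)
h(Z) = 121/Z
J(v, V) = 121/2
F = 342
F*J(-20, 14) - 4*8 = 342*(121/2) - 4*8 = 20691 - 32 = 20659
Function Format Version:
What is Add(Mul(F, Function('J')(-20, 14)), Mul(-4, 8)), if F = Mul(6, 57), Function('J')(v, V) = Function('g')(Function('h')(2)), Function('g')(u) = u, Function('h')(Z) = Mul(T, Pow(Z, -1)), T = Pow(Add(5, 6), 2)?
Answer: 20659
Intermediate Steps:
T = 121 (T = Pow(11, 2) = 121)
Function('h')(Z) = Mul(121, Pow(Z, -1))
Function('J')(v, V) = Rational(121, 2) (Function('J')(v, V) = Mul(121, Pow(2, -1)) = Mul(121, Rational(1, 2)) = Rational(121, 2))
F = 342
Add(Mul(F, Function('J')(-20, 14)), Mul(-4, 8)) = Add(Mul(342, Rational(121, 2)), Mul(-4, 8)) = Add(20691, -32) = 20659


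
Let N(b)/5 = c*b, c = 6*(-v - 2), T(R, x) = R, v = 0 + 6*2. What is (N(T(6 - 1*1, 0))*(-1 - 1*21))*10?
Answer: 462000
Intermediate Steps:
v = 12 (v = 0 + 12 = 12)
c = -84 (c = 6*(-1*12 - 2) = 6*(-12 - 2) = 6*(-14) = -84)
N(b) = -420*b (N(b) = 5*(-84*b) = -420*b)
(N(T(6 - 1*1, 0))*(-1 - 1*21))*10 = ((-420*(6 - 1*1))*(-1 - 1*21))*10 = ((-420*(6 - 1))*(-1 - 21))*10 = (-420*5*(-22))*10 = -2100*(-22)*10 = 46200*10 = 462000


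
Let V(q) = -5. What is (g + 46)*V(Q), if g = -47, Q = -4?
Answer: 5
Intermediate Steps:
(g + 46)*V(Q) = (-47 + 46)*(-5) = -1*(-5) = 5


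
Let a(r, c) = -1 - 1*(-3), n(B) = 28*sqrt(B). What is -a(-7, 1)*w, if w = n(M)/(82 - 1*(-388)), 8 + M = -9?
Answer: -28*I*sqrt(17)/235 ≈ -0.49126*I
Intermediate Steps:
M = -17 (M = -8 - 9 = -17)
a(r, c) = 2 (a(r, c) = -1 + 3 = 2)
w = 14*I*sqrt(17)/235 (w = (28*sqrt(-17))/(82 - 1*(-388)) = (28*(I*sqrt(17)))/(82 + 388) = (28*I*sqrt(17))/470 = (28*I*sqrt(17))*(1/470) = 14*I*sqrt(17)/235 ≈ 0.24563*I)
-a(-7, 1)*w = -2*14*I*sqrt(17)/235 = -28*I*sqrt(17)/235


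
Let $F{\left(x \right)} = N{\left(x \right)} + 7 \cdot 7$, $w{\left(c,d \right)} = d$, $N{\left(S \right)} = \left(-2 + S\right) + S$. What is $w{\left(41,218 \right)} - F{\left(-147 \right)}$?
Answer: $465$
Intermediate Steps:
$N{\left(S \right)} = -2 + 2 S$
$F{\left(x \right)} = 47 + 2 x$ ($F{\left(x \right)} = \left(-2 + 2 x\right) + 7 \cdot 7 = \left(-2 + 2 x\right) + 49 = 47 + 2 x$)
$w{\left(41,218 \right)} - F{\left(-147 \right)} = 218 - \left(47 + 2 \left(-147\right)\right) = 218 - \left(47 - 294\right) = 218 - -247 = 218 + 247 = 465$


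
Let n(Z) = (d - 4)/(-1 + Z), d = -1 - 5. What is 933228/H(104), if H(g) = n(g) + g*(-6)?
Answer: -48061242/32141 ≈ -1495.3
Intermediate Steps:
d = -6
n(Z) = -10/(-1 + Z) (n(Z) = (-6 - 4)/(-1 + Z) = -10/(-1 + Z))
H(g) = -10/(-1 + g) - 6*g (H(g) = -10/(-1 + g) + g*(-6) = -10/(-1 + g) - 6*g)
933228/H(104) = 933228/((2*(-5 - 3*104*(-1 + 104))/(-1 + 104))) = 933228/((2*(-5 - 3*104*103)/103)) = 933228/((2*(1/103)*(-5 - 32136))) = 933228/((2*(1/103)*(-32141))) = 933228/(-64282/103) = 933228*(-103/64282) = -48061242/32141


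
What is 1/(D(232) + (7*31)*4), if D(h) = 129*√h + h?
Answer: -275/662678 + 129*√58/1325356 ≈ 0.00032628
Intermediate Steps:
D(h) = h + 129*√h
1/(D(232) + (7*31)*4) = 1/((232 + 129*√232) + (7*31)*4) = 1/((232 + 129*(2*√58)) + 217*4) = 1/((232 + 258*√58) + 868) = 1/(1100 + 258*√58)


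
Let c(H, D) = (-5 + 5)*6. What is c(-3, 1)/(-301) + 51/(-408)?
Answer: -⅛ ≈ -0.12500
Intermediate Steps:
c(H, D) = 0 (c(H, D) = 0*6 = 0)
c(-3, 1)/(-301) + 51/(-408) = 0/(-301) + 51/(-408) = 0*(-1/301) + 51*(-1/408) = 0 - ⅛ = -⅛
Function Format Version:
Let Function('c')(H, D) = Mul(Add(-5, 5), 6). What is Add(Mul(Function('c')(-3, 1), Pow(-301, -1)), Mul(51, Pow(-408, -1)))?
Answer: Rational(-1, 8) ≈ -0.12500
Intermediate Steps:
Function('c')(H, D) = 0 (Function('c')(H, D) = Mul(0, 6) = 0)
Add(Mul(Function('c')(-3, 1), Pow(-301, -1)), Mul(51, Pow(-408, -1))) = Add(Mul(0, Pow(-301, -1)), Mul(51, Pow(-408, -1))) = Add(Mul(0, Rational(-1, 301)), Mul(51, Rational(-1, 408))) = Add(0, Rational(-1, 8)) = Rational(-1, 8)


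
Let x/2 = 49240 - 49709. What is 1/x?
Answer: -1/938 ≈ -0.0010661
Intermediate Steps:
x = -938 (x = 2*(49240 - 49709) = 2*(-469) = -938)
1/x = 1/(-938) = -1/938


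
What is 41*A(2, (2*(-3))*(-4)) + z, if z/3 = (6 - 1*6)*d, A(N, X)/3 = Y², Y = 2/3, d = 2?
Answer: 164/3 ≈ 54.667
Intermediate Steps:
Y = ⅔ (Y = 2*(⅓) = ⅔ ≈ 0.66667)
A(N, X) = 4/3 (A(N, X) = 3*(⅔)² = 3*(4/9) = 4/3)
z = 0 (z = 3*((6 - 1*6)*2) = 3*((6 - 6)*2) = 3*(0*2) = 3*0 = 0)
41*A(2, (2*(-3))*(-4)) + z = 41*(4/3) + 0 = 164/3 + 0 = 164/3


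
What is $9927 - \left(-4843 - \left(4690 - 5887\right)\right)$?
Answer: $13573$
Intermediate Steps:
$9927 - \left(-4843 - \left(4690 - 5887\right)\right) = 9927 - \left(-4843 - -1197\right) = 9927 - \left(-4843 + 1197\right) = 9927 - -3646 = 9927 + 3646 = 13573$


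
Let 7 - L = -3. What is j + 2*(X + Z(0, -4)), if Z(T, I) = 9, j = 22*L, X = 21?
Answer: 280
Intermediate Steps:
L = 10 (L = 7 - 1*(-3) = 7 + 3 = 10)
j = 220 (j = 22*10 = 220)
j + 2*(X + Z(0, -4)) = 220 + 2*(21 + 9) = 220 + 2*30 = 220 + 60 = 280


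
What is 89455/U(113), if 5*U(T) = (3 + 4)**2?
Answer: 447275/49 ≈ 9128.1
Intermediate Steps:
U(T) = 49/5 (U(T) = (3 + 4)**2/5 = (1/5)*7**2 = (1/5)*49 = 49/5)
89455/U(113) = 89455/(49/5) = 89455*(5/49) = 447275/49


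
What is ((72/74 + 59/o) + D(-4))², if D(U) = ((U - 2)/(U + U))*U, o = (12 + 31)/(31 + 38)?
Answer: 21727349604/2531281 ≈ 8583.5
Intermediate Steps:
o = 43/69 ≈ 0.62319
D(U) = -1 + U/2 (D(U) = ((-2 + U)/((2*U)))*U = ((-2 + U)*(1/(2*U)))*U = ((-2 + U)/(2*U))*U = -1 + U/2)
((72/74 + 59/o) + D(-4))² = ((72/74 + 59/(43/69)) + (-1 + (½)*(-4)))² = ((72*(1/74) + 59*(69/43)) + (-1 - 2))² = ((36/37 + 4071/43) - 3)² = (152175/1591 - 3)² = (147402/1591)² = 21727349604/2531281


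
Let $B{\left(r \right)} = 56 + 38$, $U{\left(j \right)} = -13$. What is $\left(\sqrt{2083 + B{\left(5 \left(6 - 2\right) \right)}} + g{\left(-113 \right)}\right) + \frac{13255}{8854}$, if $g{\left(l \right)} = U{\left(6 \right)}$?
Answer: $- \frac{101847}{8854} + \sqrt{2177} \approx 35.155$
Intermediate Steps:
$g{\left(l \right)} = -13$
$B{\left(r \right)} = 94$
$\left(\sqrt{2083 + B{\left(5 \left(6 - 2\right) \right)}} + g{\left(-113 \right)}\right) + \frac{13255}{8854} = \left(\sqrt{2083 + 94} - 13\right) + \frac{13255}{8854} = \left(\sqrt{2177} - 13\right) + 13255 \cdot \frac{1}{8854} = \left(-13 + \sqrt{2177}\right) + \frac{13255}{8854} = - \frac{101847}{8854} + \sqrt{2177}$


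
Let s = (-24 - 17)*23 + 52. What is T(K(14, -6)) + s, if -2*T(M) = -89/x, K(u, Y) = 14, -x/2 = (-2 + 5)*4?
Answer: -42857/48 ≈ -892.85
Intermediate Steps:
x = -24 (x = -2*(-2 + 5)*4 = -6*4 = -2*12 = -24)
s = -891 (s = -41*23 + 52 = -943 + 52 = -891)
T(M) = -89/48 (T(M) = -(-89)/(2*(-24)) = -(-89)*(-1)/(2*24) = -1/2*89/24 = -89/48)
T(K(14, -6)) + s = -89/48 - 891 = -42857/48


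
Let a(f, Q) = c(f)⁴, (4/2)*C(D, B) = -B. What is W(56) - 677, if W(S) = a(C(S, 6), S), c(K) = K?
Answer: -596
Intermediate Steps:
C(D, B) = -B/2 (C(D, B) = (-B)/2 = -B/2)
a(f, Q) = f⁴
W(S) = 81 (W(S) = (-½*6)⁴ = (-3)⁴ = 81)
W(56) - 677 = 81 - 677 = -596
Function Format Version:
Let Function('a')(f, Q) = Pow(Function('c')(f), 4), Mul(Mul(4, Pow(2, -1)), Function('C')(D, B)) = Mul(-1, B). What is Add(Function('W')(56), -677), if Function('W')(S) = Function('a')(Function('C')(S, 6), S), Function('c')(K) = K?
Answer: -596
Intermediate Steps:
Function('C')(D, B) = Mul(Rational(-1, 2), B) (Function('C')(D, B) = Mul(Rational(1, 2), Mul(-1, B)) = Mul(Rational(-1, 2), B))
Function('a')(f, Q) = Pow(f, 4)
Function('W')(S) = 81 (Function('W')(S) = Pow(Mul(Rational(-1, 2), 6), 4) = Pow(-3, 4) = 81)
Add(Function('W')(56), -677) = Add(81, -677) = -596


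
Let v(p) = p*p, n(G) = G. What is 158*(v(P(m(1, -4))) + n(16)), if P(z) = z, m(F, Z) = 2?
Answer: 3160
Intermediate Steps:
v(p) = p**2
158*(v(P(m(1, -4))) + n(16)) = 158*(2**2 + 16) = 158*(4 + 16) = 158*20 = 3160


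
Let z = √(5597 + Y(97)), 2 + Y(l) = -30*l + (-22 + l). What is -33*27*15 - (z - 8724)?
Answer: -4641 - 2*√690 ≈ -4693.5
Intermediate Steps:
Y(l) = -24 - 29*l (Y(l) = -2 + (-30*l + (-22 + l)) = -2 + (-22 - 29*l) = -24 - 29*l)
z = 2*√690 (z = √(5597 + (-24 - 29*97)) = √(5597 + (-24 - 2813)) = √(5597 - 2837) = √2760 = 2*√690 ≈ 52.536)
-33*27*15 - (z - 8724) = -33*27*15 - (2*√690 - 8724) = -891*15 - (-8724 + 2*√690) = -13365 + (8724 - 2*√690) = -4641 - 2*√690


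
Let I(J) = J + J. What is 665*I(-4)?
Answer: -5320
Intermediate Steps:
I(J) = 2*J
665*I(-4) = 665*(2*(-4)) = 665*(-8) = -5320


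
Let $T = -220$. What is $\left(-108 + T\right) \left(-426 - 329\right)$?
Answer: $247640$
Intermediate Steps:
$\left(-108 + T\right) \left(-426 - 329\right) = \left(-108 - 220\right) \left(-426 - 329\right) = \left(-328\right) \left(-755\right) = 247640$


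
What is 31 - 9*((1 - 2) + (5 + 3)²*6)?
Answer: -3416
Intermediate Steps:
31 - 9*((1 - 2) + (5 + 3)²*6) = 31 - 9*(-1 + 8²*6) = 31 - 9*(-1 + 64*6) = 31 - 9*(-1 + 384) = 31 - 9*383 = 31 - 3447 = -3416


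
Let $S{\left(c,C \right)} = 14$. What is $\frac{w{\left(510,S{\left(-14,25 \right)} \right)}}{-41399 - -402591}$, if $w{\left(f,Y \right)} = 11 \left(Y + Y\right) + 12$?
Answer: $\frac{40}{45149} \approx 0.00088596$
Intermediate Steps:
$w{\left(f,Y \right)} = 12 + 22 Y$ ($w{\left(f,Y \right)} = 11 \cdot 2 Y + 12 = 22 Y + 12 = 12 + 22 Y$)
$\frac{w{\left(510,S{\left(-14,25 \right)} \right)}}{-41399 - -402591} = \frac{12 + 22 \cdot 14}{-41399 - -402591} = \frac{12 + 308}{-41399 + 402591} = \frac{320}{361192} = 320 \cdot \frac{1}{361192} = \frac{40}{45149}$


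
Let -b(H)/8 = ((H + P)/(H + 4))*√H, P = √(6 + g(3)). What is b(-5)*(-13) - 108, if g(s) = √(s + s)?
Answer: -108 + 104*I*√5*(5 - √(6 + √6)) ≈ -108.0 + 486.78*I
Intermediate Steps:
g(s) = √2*√s (g(s) = √(2*s) = √2*√s)
P = √(6 + √6) (P = √(6 + √2*√3) = √(6 + √6) ≈ 2.9068)
b(H) = -8*√H*(H + √(6 + √6))/(4 + H) (b(H) = -8*(H + √(6 + √6))/(H + 4)*√H = -8*(H + √(6 + √6))/(4 + H)*√H = -8*√H*(H + √(6 + √6))/(4 + H))
b(-5)*(-13) - 108 = (8*√(-5)*(-1*(-5) - √(6 + √6))/(4 - 5))*(-13) - 108 = (8*(I*√5)*(5 - √(6 + √6))/(-1))*(-13) - 108 = (8*(I*√5)*(-1)*(5 - √(6 + √6)))*(-13) - 108 = -8*I*√5*(5 - √(6 + √6))*(-13) - 108 = 104*I*√5*(5 - √(6 + √6)) - 108 = -108 + 104*I*√5*(5 - √(6 + √6))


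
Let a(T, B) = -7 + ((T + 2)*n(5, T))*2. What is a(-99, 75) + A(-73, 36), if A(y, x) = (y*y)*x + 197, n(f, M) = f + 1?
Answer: 190870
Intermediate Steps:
n(f, M) = 1 + f
a(T, B) = 17 + 12*T (a(T, B) = -7 + ((T + 2)*(1 + 5))*2 = -7 + ((2 + T)*6)*2 = -7 + (12 + 6*T)*2 = -7 + (24 + 12*T) = 17 + 12*T)
A(y, x) = 197 + x*y**2 (A(y, x) = y**2*x + 197 = x*y**2 + 197 = 197 + x*y**2)
a(-99, 75) + A(-73, 36) = (17 + 12*(-99)) + (197 + 36*(-73)**2) = (17 - 1188) + (197 + 36*5329) = -1171 + (197 + 191844) = -1171 + 192041 = 190870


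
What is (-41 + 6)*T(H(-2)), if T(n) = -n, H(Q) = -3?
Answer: -105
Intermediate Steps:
(-41 + 6)*T(H(-2)) = (-41 + 6)*(-1*(-3)) = -35*3 = -105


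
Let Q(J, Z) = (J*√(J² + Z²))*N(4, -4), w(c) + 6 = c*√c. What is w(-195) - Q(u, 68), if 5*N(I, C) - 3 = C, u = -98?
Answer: -6 - 196*√3557/5 - 195*I*√195 ≈ -2343.9 - 2723.0*I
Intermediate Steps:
w(c) = -6 + c^(3/2) (w(c) = -6 + c*√c = -6 + c^(3/2))
N(I, C) = ⅗ + C/5
Q(J, Z) = -J*√(J² + Z²)/5 (Q(J, Z) = (J*√(J² + Z²))*(⅗ + (⅕)*(-4)) = (J*√(J² + Z²))*(⅗ - ⅘) = (J*√(J² + Z²))*(-⅕) = -J*√(J² + Z²)/5)
w(-195) - Q(u, 68) = (-6 + (-195)^(3/2)) - (-1)*(-98)*√((-98)² + 68²)/5 = (-6 - 195*I*√195) - (-1)*(-98)*√(9604 + 4624)/5 = (-6 - 195*I*√195) - (-1)*(-98)*√14228/5 = (-6 - 195*I*√195) - (-1)*(-98)*2*√3557/5 = (-6 - 195*I*√195) - 196*√3557/5 = -6 - 196*√3557/5 - 195*I*√195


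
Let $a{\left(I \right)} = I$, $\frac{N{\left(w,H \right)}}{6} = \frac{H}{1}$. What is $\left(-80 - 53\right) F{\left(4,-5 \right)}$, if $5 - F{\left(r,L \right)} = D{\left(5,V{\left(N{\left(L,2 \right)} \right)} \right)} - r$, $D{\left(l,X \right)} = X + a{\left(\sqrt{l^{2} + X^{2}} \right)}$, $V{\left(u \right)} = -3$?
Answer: $-1596 + 133 \sqrt{34} \approx -820.48$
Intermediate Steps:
$N{\left(w,H \right)} = 6 H$ ($N{\left(w,H \right)} = 6 \frac{H}{1} = 6 H 1 = 6 H$)
$D{\left(l,X \right)} = X + \sqrt{X^{2} + l^{2}}$ ($D{\left(l,X \right)} = X + \sqrt{l^{2} + X^{2}} = X + \sqrt{X^{2} + l^{2}}$)
$F{\left(r,L \right)} = 8 + r - \sqrt{34}$ ($F{\left(r,L \right)} = 5 - \left(\left(-3 + \sqrt{\left(-3\right)^{2} + 5^{2}}\right) - r\right) = 5 - \left(\left(-3 + \sqrt{9 + 25}\right) - r\right) = 5 - \left(\left(-3 + \sqrt{34}\right) - r\right) = 5 - \left(-3 + \sqrt{34} - r\right) = 5 + \left(3 + r - \sqrt{34}\right) = 8 + r - \sqrt{34}$)
$\left(-80 - 53\right) F{\left(4,-5 \right)} = \left(-80 - 53\right) \left(8 + 4 - \sqrt{34}\right) = - 133 \left(12 - \sqrt{34}\right) = -1596 + 133 \sqrt{34}$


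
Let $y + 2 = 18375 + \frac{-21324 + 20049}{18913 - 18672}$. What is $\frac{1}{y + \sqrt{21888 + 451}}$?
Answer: $\frac{1066814938}{19593649446465} - \frac{58081 \sqrt{22339}}{19593649446465} \approx 5.4004 \cdot 10^{-5}$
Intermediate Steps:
$y = \frac{4426618}{241}$ ($y = -2 + \left(18375 + \frac{-21324 + 20049}{18913 - 18672}\right) = -2 + \left(18375 - \frac{1275}{241}\right) = -2 + \frac{4427100}{241} = \frac{4426618}{241} \approx 18368.0$)
$\frac{1}{y + \sqrt{21888 + 451}} = \frac{1}{\frac{4426618}{241} + \sqrt{21888 + 451}} = \frac{1}{\frac{4426618}{241} + \sqrt{22339}}$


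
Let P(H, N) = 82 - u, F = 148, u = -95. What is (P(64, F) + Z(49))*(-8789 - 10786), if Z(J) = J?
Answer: -4423950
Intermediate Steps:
P(H, N) = 177 (P(H, N) = 82 - 1*(-95) = 82 + 95 = 177)
(P(64, F) + Z(49))*(-8789 - 10786) = (177 + 49)*(-8789 - 10786) = 226*(-19575) = -4423950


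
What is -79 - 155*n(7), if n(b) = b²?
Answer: -7674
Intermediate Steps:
-79 - 155*n(7) = -79 - 155*7² = -79 - 155*49 = -79 - 7595 = -7674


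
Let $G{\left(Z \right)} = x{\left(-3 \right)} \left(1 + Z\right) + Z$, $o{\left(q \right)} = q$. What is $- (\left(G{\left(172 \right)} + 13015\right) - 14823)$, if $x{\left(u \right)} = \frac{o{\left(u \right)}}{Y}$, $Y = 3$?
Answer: $1809$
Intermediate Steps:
$x{\left(u \right)} = \frac{u}{3}$
$G{\left(Z \right)} = -1$ ($G{\left(Z \right)} = \frac{1}{3} \left(-3\right) \left(1 + Z\right) + Z = - (1 + Z) + Z = \left(-1 - Z\right) + Z = -1$)
$- (\left(G{\left(172 \right)} + 13015\right) - 14823) = - (\left(-1 + 13015\right) - 14823) = - (13014 - 14823) = \left(-1\right) \left(-1809\right) = 1809$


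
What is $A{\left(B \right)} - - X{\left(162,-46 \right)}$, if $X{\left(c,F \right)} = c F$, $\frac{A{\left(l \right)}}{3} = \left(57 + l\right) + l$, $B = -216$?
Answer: $-8577$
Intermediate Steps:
$A{\left(l \right)} = 171 + 6 l$ ($A{\left(l \right)} = 3 \left(\left(57 + l\right) + l\right) = 3 \left(57 + 2 l\right) = 171 + 6 l$)
$X{\left(c,F \right)} = F c$
$A{\left(B \right)} - - X{\left(162,-46 \right)} = \left(171 + 6 \left(-216\right)\right) - - \left(-46\right) 162 = \left(171 - 1296\right) - \left(-1\right) \left(-7452\right) = -1125 - 7452 = -8577$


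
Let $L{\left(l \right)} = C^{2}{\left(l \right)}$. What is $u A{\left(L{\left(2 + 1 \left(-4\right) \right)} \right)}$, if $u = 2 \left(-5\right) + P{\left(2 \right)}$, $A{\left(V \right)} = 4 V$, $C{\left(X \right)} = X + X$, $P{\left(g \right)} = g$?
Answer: $-512$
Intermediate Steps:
$C{\left(X \right)} = 2 X$
$L{\left(l \right)} = 4 l^{2}$ ($L{\left(l \right)} = \left(2 l\right)^{2} = 4 l^{2}$)
$u = -8$ ($u = 2 \left(-5\right) + 2 = -10 + 2 = -8$)
$u A{\left(L{\left(2 + 1 \left(-4\right) \right)} \right)} = - 8 \cdot 4 \cdot 4 \left(2 + 1 \left(-4\right)\right)^{2} = - 8 \cdot 4 \cdot 4 \left(2 - 4\right)^{2} = - 8 \cdot 4 \cdot 4 \left(-2\right)^{2} = - 8 \cdot 4 \cdot 4 \cdot 4 = - 8 \cdot 4 \cdot 16 = \left(-8\right) 64 = -512$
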